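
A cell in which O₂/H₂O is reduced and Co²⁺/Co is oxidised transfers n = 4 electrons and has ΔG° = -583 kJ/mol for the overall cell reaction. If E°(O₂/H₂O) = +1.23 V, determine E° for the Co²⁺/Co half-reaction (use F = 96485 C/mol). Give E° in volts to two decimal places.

-0.28 V

E°cell = −ΔG°/(nF) = −(-583×10³)/((4)(96485)) = +1.511 V.
Since O₂/H₂O is the cathode and Co²⁺/Co the anode, E°cell = E°(O₂/H₂O) − E°(Co²⁺/Co).
So E°(Co²⁺/Co) = E°(O₂/H₂O) − E°cell = (+1.23) − (+1.511) = -0.28 V.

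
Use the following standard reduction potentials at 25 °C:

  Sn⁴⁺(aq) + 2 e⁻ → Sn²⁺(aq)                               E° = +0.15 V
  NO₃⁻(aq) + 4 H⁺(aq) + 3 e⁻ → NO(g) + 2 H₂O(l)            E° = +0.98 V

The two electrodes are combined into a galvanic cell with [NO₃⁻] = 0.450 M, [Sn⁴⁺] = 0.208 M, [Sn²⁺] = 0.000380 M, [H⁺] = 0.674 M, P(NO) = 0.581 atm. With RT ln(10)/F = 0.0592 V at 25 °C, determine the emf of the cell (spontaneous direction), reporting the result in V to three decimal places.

+0.733 V

NO₃⁻/NO is the cathode (higher E°), Sn⁴⁺/Sn²⁺ the anode: E°cell = +0.98 − (+0.15) = +0.83 V, n = 6.
Overall: 2 NO₃⁻(aq) + 8 H⁺(aq) + 3 Sn²⁺(aq) → 2 NO(g) + 4 H₂O(l) + 3 Sn⁴⁺(aq)
Q = P(NO)^2·[Sn⁴⁺]^3 / ([NO₃⁻]^2·[H⁺]^8·[Sn²⁺]^3); log Q = 9.807.
E = E° − (0.0592/n) log Q = +0.83 − (0.0592/6)(9.807) = +0.733 V.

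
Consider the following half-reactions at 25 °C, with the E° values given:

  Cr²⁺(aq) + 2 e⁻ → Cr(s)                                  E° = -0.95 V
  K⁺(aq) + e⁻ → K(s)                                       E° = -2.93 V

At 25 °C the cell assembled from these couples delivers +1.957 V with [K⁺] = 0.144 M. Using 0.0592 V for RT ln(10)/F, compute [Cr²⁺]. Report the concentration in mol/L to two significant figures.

0.0035 M

Cr²⁺/Cr is the cathode, K⁺/K the anode: E°cell = +1.98 V, n = 2.
Overall reaction: Cr²⁺(aq) + 2 K(s) → Cr(s) + 2 K⁺(aq); Q = [K⁺]^2/[Cr²⁺]^1.
From E = E° − (0.0592/n) log Q: log Q = (E° − E)·n/0.0592 = (+1.98 − (+1.957))·2/0.0592 = 0.7770.
So 1·log[Cr²⁺] = 2·log(0.144) − log Q = -1.6833 − (0.7770) = -2.4603; [Cr²⁺] = 10^(-2.4603) ≈ 0.0035 M.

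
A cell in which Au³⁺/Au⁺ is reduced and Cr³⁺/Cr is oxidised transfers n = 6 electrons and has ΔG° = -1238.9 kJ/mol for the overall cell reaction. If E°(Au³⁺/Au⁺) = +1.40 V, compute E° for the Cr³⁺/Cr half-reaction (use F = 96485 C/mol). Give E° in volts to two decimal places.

E°cell = −ΔG°/(nF) = −(-1238.9×10³)/((6)(96485)) = +2.140 V.
Since Au³⁺/Au⁺ is the cathode and Cr³⁺/Cr the anode, E°cell = E°(Au³⁺/Au⁺) − E°(Cr³⁺/Cr).
So E°(Cr³⁺/Cr) = E°(Au³⁺/Au⁺) − E°cell = (+1.40) − (+2.140) = -0.74 V.

-0.74 V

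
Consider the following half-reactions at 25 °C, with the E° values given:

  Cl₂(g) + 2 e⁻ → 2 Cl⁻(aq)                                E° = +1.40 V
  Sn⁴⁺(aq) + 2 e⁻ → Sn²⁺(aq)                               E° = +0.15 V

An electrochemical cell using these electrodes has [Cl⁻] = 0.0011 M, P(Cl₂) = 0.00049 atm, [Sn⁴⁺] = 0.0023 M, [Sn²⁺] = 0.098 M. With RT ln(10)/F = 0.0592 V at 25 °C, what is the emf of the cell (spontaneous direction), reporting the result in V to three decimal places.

+1.375 V

Cl₂/Cl⁻ is the cathode (higher E°), Sn⁴⁺/Sn²⁺ the anode: E°cell = +1.40 − (+0.15) = +1.25 V, n = 2.
Overall: Cl₂(g) + Sn²⁺(aq) → 2 Cl⁻(aq) + Sn⁴⁺(aq)
Q = [Cl⁻]^2·[Sn⁴⁺] / (P(Cl₂)·[Sn²⁺]); log Q = -4.237.
E = E° − (0.0592/n) log Q = +1.25 − (0.0592/2)(-4.237) = +1.375 V.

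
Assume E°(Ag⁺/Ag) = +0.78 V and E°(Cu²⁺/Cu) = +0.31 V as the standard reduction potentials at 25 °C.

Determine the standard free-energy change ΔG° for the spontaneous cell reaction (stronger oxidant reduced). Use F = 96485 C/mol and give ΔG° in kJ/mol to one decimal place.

Ag⁺/Ag (E° = +0.78 V) is the cathode; Cu²⁺/Cu (E° = +0.31 V) is the anode, so E°cell = +0.47 V.
Balancing electrons gives n = 2 (lcm of 1 and 2).
ΔG° = −nFE° = −(2)(96485)(+0.47) = -90,696 J = -90.7 kJ/mol.

-90.7 kJ/mol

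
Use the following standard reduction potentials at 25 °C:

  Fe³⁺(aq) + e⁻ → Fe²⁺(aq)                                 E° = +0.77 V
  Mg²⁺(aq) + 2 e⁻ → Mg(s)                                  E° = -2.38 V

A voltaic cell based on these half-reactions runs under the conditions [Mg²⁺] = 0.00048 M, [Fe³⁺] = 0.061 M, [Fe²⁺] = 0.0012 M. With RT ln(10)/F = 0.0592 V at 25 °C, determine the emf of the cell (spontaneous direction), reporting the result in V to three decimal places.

Fe³⁺/Fe²⁺ is the cathode (higher E°), Mg²⁺/Mg the anode: E°cell = +0.77 − (-2.38) = +3.15 V, n = 2.
Overall: 2 Fe³⁺(aq) + Mg(s) → 2 Fe²⁺(aq) + Mg²⁺(aq)
Q = [Fe²⁺]^2·[Mg²⁺] / ([Fe³⁺]^2); log Q = -6.731.
E = E° − (0.0592/n) log Q = +3.15 − (0.0592/2)(-6.731) = +3.349 V.

+3.349 V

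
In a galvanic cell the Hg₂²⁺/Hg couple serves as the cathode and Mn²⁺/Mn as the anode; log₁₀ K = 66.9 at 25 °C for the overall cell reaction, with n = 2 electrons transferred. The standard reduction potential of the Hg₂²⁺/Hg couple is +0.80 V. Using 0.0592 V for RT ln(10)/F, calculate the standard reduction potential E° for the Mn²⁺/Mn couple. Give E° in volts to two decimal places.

E°cell = (0.0592/n)·log K = (0.0592/2)(66.9) = +1.980 V.
Since Hg₂²⁺/Hg is the cathode and Mn²⁺/Mn the anode, E°cell = E°(Hg₂²⁺/Hg) − E°(Mn²⁺/Mn).
So E°(Mn²⁺/Mn) = E°(Hg₂²⁺/Hg) − E°cell = (+0.80) − (+1.980) = -1.18 V.

-1.18 V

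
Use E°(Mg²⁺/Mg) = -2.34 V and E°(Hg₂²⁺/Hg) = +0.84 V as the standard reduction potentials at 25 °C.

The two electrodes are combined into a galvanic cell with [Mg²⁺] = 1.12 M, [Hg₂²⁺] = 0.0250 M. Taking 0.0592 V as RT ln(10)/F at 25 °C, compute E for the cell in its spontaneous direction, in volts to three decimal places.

Hg₂²⁺/Hg is the cathode (higher E°), Mg²⁺/Mg the anode: E°cell = +0.84 − (-2.34) = +3.18 V, n = 2.
Overall: Hg₂²⁺(aq) + Mg(s) → 2 Hg(l) + Mg²⁺(aq)
Q = [Mg²⁺] / ([Hg₂²⁺]); log Q = 1.651.
E = E° − (0.0592/n) log Q = +3.18 − (0.0592/2)(1.651) = +3.131 V.

+3.131 V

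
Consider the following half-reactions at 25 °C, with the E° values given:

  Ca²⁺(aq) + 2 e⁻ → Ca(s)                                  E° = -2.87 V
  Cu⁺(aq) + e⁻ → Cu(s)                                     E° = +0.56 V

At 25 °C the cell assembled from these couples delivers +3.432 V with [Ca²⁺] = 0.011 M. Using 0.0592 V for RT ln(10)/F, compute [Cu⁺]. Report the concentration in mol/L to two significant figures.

Cu⁺/Cu is the cathode, Ca²⁺/Ca the anode: E°cell = +3.43 V, n = 2.
Overall reaction: 2 Cu⁺(aq) + Ca(s) → 2 Cu(s) + Ca²⁺(aq); Q = [Ca²⁺]^1/[Cu⁺]^2.
From E = E° − (0.0592/n) log Q: log Q = (E° − E)·n/0.0592 = (+3.43 − (+3.432))·2/0.0592 = -0.0676.
So 2·log[Cu⁺] = 1·log(0.011) − log Q = -1.9586 − (-0.0676) = -1.8910; log[Cu⁺] = -1.8910 / 2 = -0.9455; [Cu⁺] = 10^(-0.9455) ≈ 0.11 M.

0.11 M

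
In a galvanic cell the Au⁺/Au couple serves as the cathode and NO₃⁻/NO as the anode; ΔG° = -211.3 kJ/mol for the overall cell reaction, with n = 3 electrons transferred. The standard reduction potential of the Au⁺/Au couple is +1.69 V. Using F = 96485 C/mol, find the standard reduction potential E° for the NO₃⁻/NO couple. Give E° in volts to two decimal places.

E°cell = −ΔG°/(nF) = −(-211.3×10³)/((3)(96485)) = +0.730 V.
Since Au⁺/Au is the cathode and NO₃⁻/NO the anode, E°cell = E°(Au⁺/Au) − E°(NO₃⁻/NO).
So E°(NO₃⁻/NO) = E°(Au⁺/Au) − E°cell = (+1.69) − (+0.730) = +0.96 V.

+0.96 V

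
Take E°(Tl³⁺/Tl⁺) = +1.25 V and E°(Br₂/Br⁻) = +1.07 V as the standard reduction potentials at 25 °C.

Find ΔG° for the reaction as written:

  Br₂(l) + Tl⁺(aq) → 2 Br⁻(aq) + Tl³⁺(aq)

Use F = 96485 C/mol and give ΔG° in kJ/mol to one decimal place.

As written, Br₂/Br⁻ is reduced (cathode) and Tl³⁺/Tl⁺ is oxidised (anode), so E°cell = (+1.07) − (+1.25) = -0.18 V.
Balancing electrons gives n = 2.
ΔG° = −nFE° = −(2)(96485)(-0.18) = 34,735 J = +34.7 kJ/mol.

+34.7 kJ/mol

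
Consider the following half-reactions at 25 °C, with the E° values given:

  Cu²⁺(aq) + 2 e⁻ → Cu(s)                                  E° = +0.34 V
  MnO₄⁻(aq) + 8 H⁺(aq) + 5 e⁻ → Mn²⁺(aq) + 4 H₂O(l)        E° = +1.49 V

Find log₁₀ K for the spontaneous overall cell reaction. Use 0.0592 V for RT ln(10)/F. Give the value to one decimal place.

Cathode: MnO₄⁻/Mn²⁺; anode: Cu²⁺/Cu. E°cell = +1.15 V, n = 10.
log K = nE°cell / 0.0592 = (10)(+1.15) / 0.0592 = 194.3.

194.3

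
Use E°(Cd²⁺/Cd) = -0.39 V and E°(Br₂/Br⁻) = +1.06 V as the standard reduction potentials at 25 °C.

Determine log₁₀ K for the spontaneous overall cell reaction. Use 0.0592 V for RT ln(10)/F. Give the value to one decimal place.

49.0

Cathode: Br₂/Br⁻; anode: Cd²⁺/Cd. E°cell = +1.45 V, n = 2.
log K = nE°cell / 0.0592 = (2)(+1.45) / 0.0592 = 49.0.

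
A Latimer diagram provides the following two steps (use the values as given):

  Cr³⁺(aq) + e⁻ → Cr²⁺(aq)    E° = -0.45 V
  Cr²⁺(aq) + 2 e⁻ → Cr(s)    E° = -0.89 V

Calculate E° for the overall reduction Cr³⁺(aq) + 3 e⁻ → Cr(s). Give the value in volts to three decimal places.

-0.743 V

Adding the free-energy changes (−nFE°) of the two steps gives −n₃FE°₃ = −n₁FE°₁ − n₂FE°₂.
E°₃ = (1×-0.45 + 2×-0.89) / 3 = (-2.230) / 3 = -0.743 V.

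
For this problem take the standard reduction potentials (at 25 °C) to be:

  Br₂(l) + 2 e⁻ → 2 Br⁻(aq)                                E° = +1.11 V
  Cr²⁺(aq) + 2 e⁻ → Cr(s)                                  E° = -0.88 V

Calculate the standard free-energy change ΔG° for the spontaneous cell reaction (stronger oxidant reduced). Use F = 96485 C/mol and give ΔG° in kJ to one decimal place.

Br₂/Br⁻ (E° = +1.11 V) is the cathode; Cr²⁺/Cr (E° = -0.88 V) is the anode, so E°cell = +1.99 V.
Balancing electrons gives n = 2 (lcm of 2 and 2).
ΔG° = −nFE° = −(2)(96485)(+1.99) = -384,010 J = -384.0 kJ.

-384.0 kJ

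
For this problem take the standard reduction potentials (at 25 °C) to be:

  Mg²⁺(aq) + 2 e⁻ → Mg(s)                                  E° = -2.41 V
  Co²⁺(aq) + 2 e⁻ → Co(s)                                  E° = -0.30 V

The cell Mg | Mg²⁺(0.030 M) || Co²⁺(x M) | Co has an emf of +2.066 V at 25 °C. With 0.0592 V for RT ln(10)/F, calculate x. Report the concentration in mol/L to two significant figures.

0.00098 M

Co²⁺/Co is the cathode, Mg²⁺/Mg the anode: E°cell = +2.11 V, n = 2.
Overall reaction: Co²⁺(aq) + Mg(s) → Co(s) + Mg²⁺(aq); Q = [Mg²⁺]^1/[Co²⁺]^1.
From E = E° − (0.0592/n) log Q: log Q = (E° − E)·n/0.0592 = (+2.11 − (+2.066))·2/0.0592 = 1.4865.
So 1·log[Co²⁺] = 1·log(0.03) − log Q = -1.5229 − (1.4865) = -3.0094; [Co²⁺] = 10^(-3.0094) ≈ 0.00098 M.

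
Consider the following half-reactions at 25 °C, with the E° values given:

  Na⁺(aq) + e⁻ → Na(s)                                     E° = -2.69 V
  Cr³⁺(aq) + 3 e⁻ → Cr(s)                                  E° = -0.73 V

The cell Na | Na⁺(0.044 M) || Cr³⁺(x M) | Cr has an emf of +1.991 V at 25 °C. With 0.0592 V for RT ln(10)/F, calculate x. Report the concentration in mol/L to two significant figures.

0.0032 M

Cr³⁺/Cr is the cathode, Na⁺/Na the anode: E°cell = +1.96 V, n = 3.
Overall reaction: Cr³⁺(aq) + 3 Na(s) → Cr(s) + 3 Na⁺(aq); Q = [Na⁺]^3/[Cr³⁺]^1.
From E = E° − (0.0592/n) log Q: log Q = (E° − E)·n/0.0592 = (+1.96 − (+1.991))·3/0.0592 = -1.5709.
So 1·log[Cr³⁺] = 3·log(0.044) − log Q = -4.0696 − (-1.5709) = -2.4987; [Cr³⁺] = 10^(-2.4987) ≈ 0.0032 M.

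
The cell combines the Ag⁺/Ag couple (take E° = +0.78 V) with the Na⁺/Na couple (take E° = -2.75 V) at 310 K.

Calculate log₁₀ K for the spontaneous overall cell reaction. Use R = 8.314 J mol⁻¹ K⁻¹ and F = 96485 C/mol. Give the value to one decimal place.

Cathode: Ag⁺/Ag; anode: Na⁺/Na. E°cell = (+0.78) − (-2.75) = +3.53 V, with n = 1.
ΔG° = −nFE° = −RT ln K, so ln K = nFE°/(RT) = (1)(96485)(+3.53) / ((8.314)(310)) = 132.149.
log₁₀ K = 132.149 / ln 10 = 57.4.

57.4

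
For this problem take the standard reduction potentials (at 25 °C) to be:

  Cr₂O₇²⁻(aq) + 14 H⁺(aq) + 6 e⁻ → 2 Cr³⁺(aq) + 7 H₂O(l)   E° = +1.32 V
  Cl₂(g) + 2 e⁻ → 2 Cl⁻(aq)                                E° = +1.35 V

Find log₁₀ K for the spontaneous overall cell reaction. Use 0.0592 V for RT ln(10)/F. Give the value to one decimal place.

3.0

Cathode: Cl₂/Cl⁻; anode: Cr₂O₇²⁻/Cr³⁺. E°cell = +0.03 V, n = 6.
log K = nE°cell / 0.0592 = (6)(+0.03) / 0.0592 = 3.0.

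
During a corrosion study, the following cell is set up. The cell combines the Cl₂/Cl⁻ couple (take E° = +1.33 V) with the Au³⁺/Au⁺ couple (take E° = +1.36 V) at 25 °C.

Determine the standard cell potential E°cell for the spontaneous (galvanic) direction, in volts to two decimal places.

The Au³⁺/Au⁺ couple has the higher reduction potential, so it is the cathode; Cl₂/Cl⁻ is oxidised at the anode.
E°cell = E°(cathode) − E°(anode) = (+1.36) − (+1.33) = +0.03 V.
Since E°cell > 0, the reaction is spontaneous under standard conditions.

+0.03 V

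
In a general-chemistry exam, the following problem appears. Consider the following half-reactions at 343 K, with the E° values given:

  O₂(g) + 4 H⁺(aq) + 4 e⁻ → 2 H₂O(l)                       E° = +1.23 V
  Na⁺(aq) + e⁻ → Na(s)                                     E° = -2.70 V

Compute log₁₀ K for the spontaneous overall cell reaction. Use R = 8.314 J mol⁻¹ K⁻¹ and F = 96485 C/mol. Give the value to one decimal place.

231.0

Cathode: O₂/H₂O; anode: Na⁺/Na. E°cell = (+1.23) − (-2.70) = +3.93 V, with n = 4.
ΔG° = −nFE° = −RT ln K, so ln K = nFE°/(RT) = (4)(96485)(+3.93) / ((8.314)(343)) = 531.873.
log₁₀ K = 531.873 / ln 10 = 231.0.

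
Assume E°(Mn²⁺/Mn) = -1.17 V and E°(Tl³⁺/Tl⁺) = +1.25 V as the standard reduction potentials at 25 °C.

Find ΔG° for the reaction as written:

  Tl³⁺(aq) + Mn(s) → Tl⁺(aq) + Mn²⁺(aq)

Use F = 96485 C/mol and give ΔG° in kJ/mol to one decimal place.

-467.0 kJ/mol

As written, Tl³⁺/Tl⁺ is reduced (cathode) and Mn²⁺/Mn is oxidised (anode), so E°cell = (+1.25) − (-1.17) = +2.42 V.
Balancing electrons gives n = 2.
ΔG° = −nFE° = −(2)(96485)(+2.42) = -466,987 J = -467.0 kJ/mol.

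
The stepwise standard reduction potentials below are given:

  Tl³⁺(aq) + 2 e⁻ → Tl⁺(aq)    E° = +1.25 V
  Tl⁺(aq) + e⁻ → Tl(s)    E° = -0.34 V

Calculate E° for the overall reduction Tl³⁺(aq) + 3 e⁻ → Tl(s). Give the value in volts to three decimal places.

Adding the free-energy changes (−nFE°) of the two steps gives −n₃FE°₃ = −n₁FE°₁ − n₂FE°₂.
E°₃ = (2×+1.25 + 1×-0.34) / 3 = (+2.160) / 3 = +0.720 V.

+0.720 V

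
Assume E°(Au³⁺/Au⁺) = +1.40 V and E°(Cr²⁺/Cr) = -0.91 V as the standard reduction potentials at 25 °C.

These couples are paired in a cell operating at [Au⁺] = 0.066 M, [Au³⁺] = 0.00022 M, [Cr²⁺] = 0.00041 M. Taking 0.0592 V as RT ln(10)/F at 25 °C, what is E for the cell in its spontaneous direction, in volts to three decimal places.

+2.337 V

Au³⁺/Au⁺ is the cathode (higher E°), Cr²⁺/Cr the anode: E°cell = +1.40 − (-0.91) = +2.31 V, n = 2.
Overall: Au³⁺(aq) + Cr(s) → Au⁺(aq) + Cr²⁺(aq)
Q = [Au⁺]·[Cr²⁺] / ([Au³⁺]); log Q = -0.910.
E = E° − (0.0592/n) log Q = +2.31 − (0.0592/2)(-0.910) = +2.337 V.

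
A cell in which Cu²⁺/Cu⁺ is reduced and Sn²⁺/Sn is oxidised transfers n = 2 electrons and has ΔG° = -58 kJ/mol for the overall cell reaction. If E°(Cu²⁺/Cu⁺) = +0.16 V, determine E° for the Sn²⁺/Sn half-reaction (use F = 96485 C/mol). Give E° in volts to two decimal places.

-0.14 V

E°cell = −ΔG°/(nF) = −(-58×10³)/((2)(96485)) = +0.301 V.
Since Cu²⁺/Cu⁺ is the cathode and Sn²⁺/Sn the anode, E°cell = E°(Cu²⁺/Cu⁺) − E°(Sn²⁺/Sn).
So E°(Sn²⁺/Sn) = E°(Cu²⁺/Cu⁺) − E°cell = (+0.16) − (+0.301) = -0.14 V.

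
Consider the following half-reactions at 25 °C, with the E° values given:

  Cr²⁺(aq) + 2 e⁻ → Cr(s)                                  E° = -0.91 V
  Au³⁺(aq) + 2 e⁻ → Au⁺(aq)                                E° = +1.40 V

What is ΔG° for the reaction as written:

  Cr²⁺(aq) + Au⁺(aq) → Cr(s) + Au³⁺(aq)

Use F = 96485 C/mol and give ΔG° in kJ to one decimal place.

+445.8 kJ

As written, Cr²⁺/Cr is reduced (cathode) and Au³⁺/Au⁺ is oxidised (anode), so E°cell = (-0.91) − (+1.40) = -2.31 V.
Balancing electrons gives n = 2.
ΔG° = −nFE° = −(2)(96485)(-2.31) = 445,761 J = +445.8 kJ.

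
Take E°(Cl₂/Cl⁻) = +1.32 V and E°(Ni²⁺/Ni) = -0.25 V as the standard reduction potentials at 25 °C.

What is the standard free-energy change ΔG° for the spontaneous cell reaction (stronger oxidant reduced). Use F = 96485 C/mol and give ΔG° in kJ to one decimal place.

-303.0 kJ

Cl₂/Cl⁻ (E° = +1.32 V) is the cathode; Ni²⁺/Ni (E° = -0.25 V) is the anode, so E°cell = +1.57 V.
Balancing electrons gives n = 2 (lcm of 2 and 2).
ΔG° = −nFE° = −(2)(96485)(+1.57) = -302,963 J = -303.0 kJ.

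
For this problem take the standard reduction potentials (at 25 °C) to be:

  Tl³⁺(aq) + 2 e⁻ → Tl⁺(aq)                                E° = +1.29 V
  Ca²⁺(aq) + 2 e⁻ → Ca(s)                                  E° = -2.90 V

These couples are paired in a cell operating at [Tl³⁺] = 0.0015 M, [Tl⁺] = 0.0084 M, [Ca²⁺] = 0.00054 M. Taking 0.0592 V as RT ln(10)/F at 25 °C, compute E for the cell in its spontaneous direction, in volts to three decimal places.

+4.265 V

Tl³⁺/Tl⁺ is the cathode (higher E°), Ca²⁺/Ca the anode: E°cell = +1.29 − (-2.90) = +4.19 V, n = 2.
Overall: Tl³⁺(aq) + Ca(s) → Tl⁺(aq) + Ca²⁺(aq)
Q = [Tl⁺]·[Ca²⁺] / ([Tl³⁺]); log Q = -2.519.
E = E° − (0.0592/n) log Q = +4.19 − (0.0592/2)(-2.519) = +4.265 V.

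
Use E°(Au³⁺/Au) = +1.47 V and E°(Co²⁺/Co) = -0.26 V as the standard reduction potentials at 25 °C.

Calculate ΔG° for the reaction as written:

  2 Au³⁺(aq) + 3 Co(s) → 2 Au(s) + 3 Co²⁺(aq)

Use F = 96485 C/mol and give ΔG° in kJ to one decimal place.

-1001.5 kJ

As written, Au³⁺/Au is reduced (cathode) and Co²⁺/Co is oxidised (anode), so E°cell = (+1.47) − (-0.26) = +1.73 V.
Balancing electrons gives n = 6.
ΔG° = −nFE° = −(6)(96485)(+1.73) = -1,001,514 J = -1001.5 kJ.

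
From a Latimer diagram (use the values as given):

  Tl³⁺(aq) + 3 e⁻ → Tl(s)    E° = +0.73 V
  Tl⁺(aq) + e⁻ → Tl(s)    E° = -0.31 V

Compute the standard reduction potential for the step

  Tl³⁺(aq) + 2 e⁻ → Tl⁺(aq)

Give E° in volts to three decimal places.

Sequential free energies add, so n₃E°₃ = n₁E°₁ + n₂E°₂.
With n₃ = 3, and the known step contributing 1×(-0.31) V, the unknown satisfies 2·E° = 3×(+0.73) − 1×(-0.31) = +2.500.
E° = +2.500 / 2 = +1.250 V.

+1.250 V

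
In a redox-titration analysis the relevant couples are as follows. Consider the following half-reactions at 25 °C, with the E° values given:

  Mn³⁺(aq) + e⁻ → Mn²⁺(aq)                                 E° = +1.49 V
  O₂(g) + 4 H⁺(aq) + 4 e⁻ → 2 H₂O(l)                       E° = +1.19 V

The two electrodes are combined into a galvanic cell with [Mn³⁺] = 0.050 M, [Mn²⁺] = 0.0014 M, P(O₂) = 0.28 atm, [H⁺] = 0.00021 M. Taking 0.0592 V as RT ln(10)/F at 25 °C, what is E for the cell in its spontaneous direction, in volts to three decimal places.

+0.618 V

Mn³⁺/Mn²⁺ is the cathode (higher E°), O₂/H₂O the anode: E°cell = +1.49 − (+1.19) = +0.30 V, n = 4.
Overall: 4 Mn³⁺(aq) + 2 H₂O(l) → 4 Mn²⁺(aq) + O₂(g) + 4 H⁺(aq)
Q = [Mn²⁺]^4·P(O₂)·[H⁺]^4 / ([Mn³⁺]^4); log Q = -21.475.
E = E° − (0.0592/n) log Q = +0.30 − (0.0592/4)(-21.475) = +0.618 V.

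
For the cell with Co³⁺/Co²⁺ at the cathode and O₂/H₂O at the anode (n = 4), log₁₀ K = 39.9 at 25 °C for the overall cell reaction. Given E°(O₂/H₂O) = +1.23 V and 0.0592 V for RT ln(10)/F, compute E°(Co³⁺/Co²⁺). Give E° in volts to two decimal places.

E°cell = (0.0592/n)·log K = (0.0592/4)(39.9) = +0.591 V.
Since Co³⁺/Co²⁺ is the cathode and O₂/H₂O the anode, E°cell = E°(Co³⁺/Co²⁺) − E°(O₂/H₂O).
So E°(Co³⁺/Co²⁺) = E°cell + E°(O₂/H₂O) = +0.591 + (+1.23) = +1.82 V.

+1.82 V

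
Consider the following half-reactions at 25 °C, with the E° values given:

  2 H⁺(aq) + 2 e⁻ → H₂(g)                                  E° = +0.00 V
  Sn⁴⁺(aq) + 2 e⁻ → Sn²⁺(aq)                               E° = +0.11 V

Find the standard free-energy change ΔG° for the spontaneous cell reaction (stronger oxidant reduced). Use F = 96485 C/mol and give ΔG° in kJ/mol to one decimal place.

-21.2 kJ/mol

Sn⁴⁺/Sn²⁺ (E° = +0.11 V) is the cathode; H⁺/H₂ (E° = +0.00 V) is the anode, so E°cell = +0.11 V.
Balancing electrons gives n = 2 (lcm of 2 and 2).
ΔG° = −nFE° = −(2)(96485)(+0.11) = -21,227 J = -21.2 kJ/mol.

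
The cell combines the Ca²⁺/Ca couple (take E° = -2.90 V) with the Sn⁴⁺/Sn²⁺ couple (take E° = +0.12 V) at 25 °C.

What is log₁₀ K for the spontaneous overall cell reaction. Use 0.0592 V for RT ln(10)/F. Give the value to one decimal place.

102.0

Cathode: Sn⁴⁺/Sn²⁺; anode: Ca²⁺/Ca. E°cell = +3.02 V, n = 2.
log K = nE°cell / 0.0592 = (2)(+3.02) / 0.0592 = 102.0.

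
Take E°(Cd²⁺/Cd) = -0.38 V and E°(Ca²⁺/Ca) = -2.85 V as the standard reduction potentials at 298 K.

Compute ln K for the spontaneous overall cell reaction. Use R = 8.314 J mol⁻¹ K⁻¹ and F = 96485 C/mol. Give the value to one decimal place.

192.4

Cathode: Cd²⁺/Cd; anode: Ca²⁺/Ca. E°cell = (-0.38) − (-2.85) = +2.47 V, with n = 2.
ΔG° = −nFE° = −RT ln K, so ln K = nFE°/(RT) = (2)(96485)(+2.47) / ((8.314)(298)) = 192.380.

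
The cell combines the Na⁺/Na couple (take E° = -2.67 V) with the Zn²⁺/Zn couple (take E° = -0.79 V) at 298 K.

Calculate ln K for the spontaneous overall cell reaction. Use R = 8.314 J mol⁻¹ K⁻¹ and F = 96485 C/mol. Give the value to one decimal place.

Cathode: Zn²⁺/Zn; anode: Na⁺/Na. E°cell = (-0.79) − (-2.67) = +1.88 V, with n = 2.
ΔG° = −nFE° = −RT ln K, so ln K = nFE°/(RT) = (2)(96485)(+1.88) / ((8.314)(298)) = 146.427.

146.4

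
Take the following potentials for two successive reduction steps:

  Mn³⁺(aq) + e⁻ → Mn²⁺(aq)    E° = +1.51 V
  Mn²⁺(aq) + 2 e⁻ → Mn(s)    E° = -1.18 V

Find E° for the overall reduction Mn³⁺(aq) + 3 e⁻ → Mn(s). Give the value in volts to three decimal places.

Standard free energies of sequential steps add: ΔG°₃ = ΔG°₁ + ΔG°₂, so n₃E°₃ = n₁E°₁ + n₂E°₂.
E°₃ = (1×+1.51 + 2×-1.18) / 3 = (-0.850) / 3 = -0.283 V.

-0.283 V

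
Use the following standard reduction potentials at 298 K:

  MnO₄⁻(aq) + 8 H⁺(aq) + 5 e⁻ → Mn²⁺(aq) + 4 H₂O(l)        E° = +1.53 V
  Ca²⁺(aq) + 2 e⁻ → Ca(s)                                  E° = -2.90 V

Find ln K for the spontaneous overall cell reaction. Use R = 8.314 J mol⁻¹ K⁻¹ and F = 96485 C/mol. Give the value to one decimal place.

Cathode: MnO₄⁻/Mn²⁺; anode: Ca²⁺/Ca. E°cell = (+1.53) − (-2.90) = +4.43 V, with n = 10.
ΔG° = −nFE° = −RT ln K, so ln K = nFE°/(RT) = (10)(96485)(+4.43) / ((8.314)(298)) = 1725.191.

1725.2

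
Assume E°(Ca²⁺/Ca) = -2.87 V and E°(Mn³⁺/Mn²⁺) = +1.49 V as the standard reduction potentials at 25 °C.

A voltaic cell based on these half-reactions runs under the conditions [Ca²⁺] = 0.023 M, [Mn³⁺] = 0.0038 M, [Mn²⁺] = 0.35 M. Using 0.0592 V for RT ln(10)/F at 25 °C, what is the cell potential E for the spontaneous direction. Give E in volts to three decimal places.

Mn³⁺/Mn²⁺ is the cathode (higher E°), Ca²⁺/Ca the anode: E°cell = +1.49 − (-2.87) = +4.36 V, n = 2.
Overall: 2 Mn³⁺(aq) + Ca(s) → 2 Mn²⁺(aq) + Ca²⁺(aq)
Q = [Mn²⁺]^2·[Ca²⁺] / ([Mn³⁺]^2); log Q = 2.290.
E = E° − (0.0592/n) log Q = +4.36 − (0.0592/2)(2.290) = +4.292 V.

+4.292 V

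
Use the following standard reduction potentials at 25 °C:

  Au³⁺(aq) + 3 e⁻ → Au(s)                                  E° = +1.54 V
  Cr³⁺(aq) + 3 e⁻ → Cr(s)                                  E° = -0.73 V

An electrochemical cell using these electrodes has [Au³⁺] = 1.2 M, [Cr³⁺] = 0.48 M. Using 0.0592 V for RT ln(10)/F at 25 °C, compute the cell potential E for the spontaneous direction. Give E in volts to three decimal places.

+2.278 V

Au³⁺/Au is the cathode (higher E°), Cr³⁺/Cr the anode: E°cell = +1.54 − (-0.73) = +2.27 V, n = 3.
Overall: Au³⁺(aq) + Cr(s) → Au(s) + Cr³⁺(aq)
Q = [Cr³⁺] / ([Au³⁺]); log Q = -0.398.
E = E° − (0.0592/n) log Q = +2.27 − (0.0592/3)(-0.398) = +2.278 V.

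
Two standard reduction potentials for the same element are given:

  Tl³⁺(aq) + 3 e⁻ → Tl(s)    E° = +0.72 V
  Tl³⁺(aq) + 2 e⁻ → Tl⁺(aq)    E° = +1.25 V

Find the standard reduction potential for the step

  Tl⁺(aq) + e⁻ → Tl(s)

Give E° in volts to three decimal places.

Sequential free energies add, so n₃E°₃ = n₁E°₁ + n₂E°₂.
With n₃ = 3, and the known step contributing 2×(+1.25) V, the unknown satisfies 1·E° = 3×(+0.72) − 2×(+1.25) = -0.340.
E° = -0.340 / 1 = -0.340 V.

-0.340 V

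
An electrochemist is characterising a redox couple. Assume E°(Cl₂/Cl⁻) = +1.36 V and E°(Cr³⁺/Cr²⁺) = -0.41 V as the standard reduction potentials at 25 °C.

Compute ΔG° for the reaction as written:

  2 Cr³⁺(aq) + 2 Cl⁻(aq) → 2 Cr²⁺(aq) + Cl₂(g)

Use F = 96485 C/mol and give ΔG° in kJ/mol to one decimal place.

As written, Cr³⁺/Cr²⁺ is reduced (cathode) and Cl₂/Cl⁻ is oxidised (anode), so E°cell = (-0.41) − (+1.36) = -1.77 V.
Balancing electrons gives n = 2.
ΔG° = −nFE° = −(2)(96485)(-1.77) = 341,557 J = +341.6 kJ/mol.

+341.6 kJ/mol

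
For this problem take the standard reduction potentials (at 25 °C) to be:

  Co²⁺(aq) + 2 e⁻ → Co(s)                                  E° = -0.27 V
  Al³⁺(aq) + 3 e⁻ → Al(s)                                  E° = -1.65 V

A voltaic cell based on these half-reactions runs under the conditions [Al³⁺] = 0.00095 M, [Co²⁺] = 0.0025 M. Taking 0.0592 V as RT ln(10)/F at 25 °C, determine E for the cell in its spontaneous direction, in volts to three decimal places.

+1.363 V

Co²⁺/Co is the cathode (higher E°), Al³⁺/Al the anode: E°cell = -0.27 − (-1.65) = +1.38 V, n = 6.
Overall: 3 Co²⁺(aq) + 2 Al(s) → 3 Co(s) + 2 Al³⁺(aq)
Q = [Al³⁺]^2 / ([Co²⁺]^3); log Q = 1.762.
E = E° − (0.0592/n) log Q = +1.38 − (0.0592/6)(1.762) = +1.363 V.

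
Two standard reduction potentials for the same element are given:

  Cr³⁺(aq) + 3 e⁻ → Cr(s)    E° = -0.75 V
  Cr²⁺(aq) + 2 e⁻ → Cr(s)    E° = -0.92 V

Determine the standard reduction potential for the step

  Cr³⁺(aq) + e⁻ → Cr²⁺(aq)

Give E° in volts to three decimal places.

-0.410 V

Sequential free energies add, so n₃E°₃ = n₁E°₁ + n₂E°₂.
With n₃ = 3, and the known step contributing 2×(-0.92) V, the unknown satisfies 1·E° = 3×(-0.75) − 2×(-0.92) = -0.410.
E° = -0.410 / 1 = -0.410 V.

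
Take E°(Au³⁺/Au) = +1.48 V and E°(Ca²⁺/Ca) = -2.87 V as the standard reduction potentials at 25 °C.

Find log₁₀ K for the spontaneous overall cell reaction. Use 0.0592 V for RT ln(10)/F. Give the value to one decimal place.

Cathode: Au³⁺/Au; anode: Ca²⁺/Ca. E°cell = +4.35 V, n = 6.
log K = nE°cell / 0.0592 = (6)(+4.35) / 0.0592 = 440.9.

440.9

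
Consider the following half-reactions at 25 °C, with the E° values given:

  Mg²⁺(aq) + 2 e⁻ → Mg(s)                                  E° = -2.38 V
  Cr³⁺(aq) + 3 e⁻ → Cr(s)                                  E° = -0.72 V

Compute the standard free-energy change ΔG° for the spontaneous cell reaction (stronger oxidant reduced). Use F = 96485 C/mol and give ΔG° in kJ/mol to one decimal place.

Cr³⁺/Cr (E° = -0.72 V) is the cathode; Mg²⁺/Mg (E° = -2.38 V) is the anode, so E°cell = +1.66 V.
Balancing electrons gives n = 6 (lcm of 3 and 2).
ΔG° = −nFE° = −(6)(96485)(+1.66) = -960,991 J = -961.0 kJ/mol.

-961.0 kJ/mol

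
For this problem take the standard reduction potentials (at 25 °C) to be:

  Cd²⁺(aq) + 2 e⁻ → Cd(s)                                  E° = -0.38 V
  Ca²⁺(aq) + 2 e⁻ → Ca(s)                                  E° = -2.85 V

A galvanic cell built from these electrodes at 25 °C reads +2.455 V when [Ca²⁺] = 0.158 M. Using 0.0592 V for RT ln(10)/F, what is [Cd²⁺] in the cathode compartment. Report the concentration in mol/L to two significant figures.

Cd²⁺/Cd is the cathode, Ca²⁺/Ca the anode: E°cell = +2.47 V, n = 2.
Overall reaction: Cd²⁺(aq) + Ca(s) → Cd(s) + Ca²⁺(aq); Q = [Ca²⁺]^1/[Cd²⁺]^1.
From E = E° − (0.0592/n) log Q: log Q = (E° − E)·n/0.0592 = (+2.47 − (+2.455))·2/0.0592 = 0.5068.
So 1·log[Cd²⁺] = 1·log(0.158) − log Q = -0.8013 − (0.5068) = -1.3081; [Cd²⁺] = 10^(-1.3081) ≈ 0.049 M.

0.049 M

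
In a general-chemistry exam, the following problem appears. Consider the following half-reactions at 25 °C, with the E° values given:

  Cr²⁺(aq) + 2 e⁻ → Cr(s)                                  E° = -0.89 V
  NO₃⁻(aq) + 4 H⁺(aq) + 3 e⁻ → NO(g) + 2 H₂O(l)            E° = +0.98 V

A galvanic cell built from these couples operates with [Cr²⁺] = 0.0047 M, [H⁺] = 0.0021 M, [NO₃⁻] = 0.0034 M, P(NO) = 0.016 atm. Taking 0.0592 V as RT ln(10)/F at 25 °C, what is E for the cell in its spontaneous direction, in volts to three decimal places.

+1.714 V

NO₃⁻/NO is the cathode (higher E°), Cr²⁺/Cr the anode: E°cell = +0.98 − (-0.89) = +1.87 V, n = 6.
Overall: 2 NO₃⁻(aq) + 8 H⁺(aq) + 3 Cr(s) → 2 NO(g) + 4 H₂O(l) + 3 Cr²⁺(aq)
Q = P(NO)^2·[Cr²⁺]^3 / ([NO₃⁻]^2·[H⁺]^8); log Q = 15.784.
E = E° − (0.0592/n) log Q = +1.87 − (0.0592/6)(15.784) = +1.714 V.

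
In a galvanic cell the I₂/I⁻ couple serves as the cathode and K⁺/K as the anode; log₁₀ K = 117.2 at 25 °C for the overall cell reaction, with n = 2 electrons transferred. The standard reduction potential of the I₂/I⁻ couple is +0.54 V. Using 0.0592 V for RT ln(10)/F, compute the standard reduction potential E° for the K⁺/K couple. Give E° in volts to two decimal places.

E°cell = (0.0592/n)·log K = (0.0592/2)(117.2) = +3.469 V.
Since I₂/I⁻ is the cathode and K⁺/K the anode, E°cell = E°(I₂/I⁻) − E°(K⁺/K).
So E°(K⁺/K) = E°(I₂/I⁻) − E°cell = (+0.54) − (+3.469) = -2.93 V.

-2.93 V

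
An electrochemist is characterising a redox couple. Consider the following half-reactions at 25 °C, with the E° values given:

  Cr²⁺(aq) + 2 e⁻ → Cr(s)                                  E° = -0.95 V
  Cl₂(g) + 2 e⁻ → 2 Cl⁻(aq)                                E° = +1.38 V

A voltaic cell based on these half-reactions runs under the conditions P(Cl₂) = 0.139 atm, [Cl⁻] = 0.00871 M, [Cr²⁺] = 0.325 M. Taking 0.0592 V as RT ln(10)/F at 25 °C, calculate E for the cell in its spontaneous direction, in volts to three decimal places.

Cl₂/Cl⁻ is the cathode (higher E°), Cr²⁺/Cr the anode: E°cell = +1.38 − (-0.95) = +2.33 V, n = 2.
Overall: Cl₂(g) + Cr(s) → 2 Cl⁻(aq) + Cr²⁺(aq)
Q = [Cl⁻]^2·[Cr²⁺] / (P(Cl₂)); log Q = -3.751.
E = E° − (0.0592/n) log Q = +2.33 − (0.0592/2)(-3.751) = +2.441 V.

+2.441 V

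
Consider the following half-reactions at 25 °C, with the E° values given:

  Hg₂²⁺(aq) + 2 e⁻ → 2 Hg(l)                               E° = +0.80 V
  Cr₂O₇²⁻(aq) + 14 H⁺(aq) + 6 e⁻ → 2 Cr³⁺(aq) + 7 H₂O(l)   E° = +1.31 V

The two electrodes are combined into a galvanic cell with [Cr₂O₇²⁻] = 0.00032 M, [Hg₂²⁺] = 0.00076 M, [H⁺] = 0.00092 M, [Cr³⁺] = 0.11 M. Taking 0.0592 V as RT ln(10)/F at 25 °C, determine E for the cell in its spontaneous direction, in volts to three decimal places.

+0.167 V

Cr₂O₇²⁻/Cr³⁺ is the cathode (higher E°), Hg₂²⁺/Hg the anode: E°cell = +1.31 − (+0.80) = +0.51 V, n = 6.
Overall: Cr₂O₇²⁻(aq) + 14 H⁺(aq) + 6 Hg(l) → 2 Cr³⁺(aq) + 7 H₂O(l) + 3 Hg₂²⁺(aq)
Q = [Cr³⁺]^2·[Hg₂²⁺]^3 / ([Cr₂O₇²⁻]·[H⁺]^14); log Q = 34.727.
E = E° − (0.0592/n) log Q = +0.51 − (0.0592/6)(34.727) = +0.167 V.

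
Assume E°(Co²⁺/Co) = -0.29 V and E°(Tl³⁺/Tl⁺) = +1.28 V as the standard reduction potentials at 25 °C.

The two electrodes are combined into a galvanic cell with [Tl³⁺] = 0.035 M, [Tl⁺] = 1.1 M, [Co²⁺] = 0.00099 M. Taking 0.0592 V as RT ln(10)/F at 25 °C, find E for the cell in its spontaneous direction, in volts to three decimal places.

Tl³⁺/Tl⁺ is the cathode (higher E°), Co²⁺/Co the anode: E°cell = +1.28 − (-0.29) = +1.57 V, n = 2.
Overall: Tl³⁺(aq) + Co(s) → Tl⁺(aq) + Co²⁺(aq)
Q = [Tl⁺]·[Co²⁺] / ([Tl³⁺]); log Q = -1.507.
E = E° − (0.0592/n) log Q = +1.57 − (0.0592/2)(-1.507) = +1.615 V.

+1.615 V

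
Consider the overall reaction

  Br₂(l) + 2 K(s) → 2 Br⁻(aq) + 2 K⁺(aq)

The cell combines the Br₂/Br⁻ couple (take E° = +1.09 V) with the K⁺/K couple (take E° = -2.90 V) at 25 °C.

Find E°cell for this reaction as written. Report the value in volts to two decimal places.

+3.99 V

The Br₂/Br⁻ couple has the higher reduction potential, so it is the cathode; K⁺/K is oxidised at the anode.
E°cell = E°(cathode) − E°(anode) = (+1.09) − (-2.90) = +3.99 V.
Since E°cell > 0, the reaction is spontaneous under standard conditions.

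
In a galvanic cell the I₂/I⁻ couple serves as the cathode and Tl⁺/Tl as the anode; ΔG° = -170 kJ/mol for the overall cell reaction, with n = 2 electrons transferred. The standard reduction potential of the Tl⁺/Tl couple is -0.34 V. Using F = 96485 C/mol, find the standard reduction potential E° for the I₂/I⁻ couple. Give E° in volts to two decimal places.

E°cell = −ΔG°/(nF) = −(-170×10³)/((2)(96485)) = +0.881 V.
Since I₂/I⁻ is the cathode and Tl⁺/Tl the anode, E°cell = E°(I₂/I⁻) − E°(Tl⁺/Tl).
So E°(I₂/I⁻) = E°cell + E°(Tl⁺/Tl) = +0.881 + (-0.34) = +0.54 V.

+0.54 V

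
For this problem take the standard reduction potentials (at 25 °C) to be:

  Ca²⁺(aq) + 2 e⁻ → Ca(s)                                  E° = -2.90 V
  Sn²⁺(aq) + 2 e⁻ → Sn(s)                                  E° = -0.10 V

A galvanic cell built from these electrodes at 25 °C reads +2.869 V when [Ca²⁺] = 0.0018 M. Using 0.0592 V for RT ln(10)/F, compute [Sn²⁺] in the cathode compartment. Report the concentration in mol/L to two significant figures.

0.39 M

Sn²⁺/Sn is the cathode, Ca²⁺/Ca the anode: E°cell = +2.80 V, n = 2.
Overall reaction: Sn²⁺(aq) + Ca(s) → Sn(s) + Ca²⁺(aq); Q = [Ca²⁺]^1/[Sn²⁺]^1.
From E = E° − (0.0592/n) log Q: log Q = (E° − E)·n/0.0592 = (+2.80 − (+2.869))·2/0.0592 = -2.3311.
So 1·log[Sn²⁺] = 1·log(0.0018) − log Q = -2.7447 − (-2.3311) = -0.4136; [Sn²⁺] = 10^(-0.4136) ≈ 0.39 M.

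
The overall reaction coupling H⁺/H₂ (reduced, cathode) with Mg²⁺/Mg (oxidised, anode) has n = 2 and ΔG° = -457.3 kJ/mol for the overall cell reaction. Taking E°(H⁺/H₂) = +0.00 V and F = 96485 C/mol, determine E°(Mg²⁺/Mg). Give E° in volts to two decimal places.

E°cell = −ΔG°/(nF) = −(-457.3×10³)/((2)(96485)) = +2.370 V.
Since H⁺/H₂ is the cathode and Mg²⁺/Mg the anode, E°cell = E°(H⁺/H₂) − E°(Mg²⁺/Mg).
So E°(Mg²⁺/Mg) = E°(H⁺/H₂) − E°cell = (+0.00) − (+2.370) = -2.37 V.

-2.37 V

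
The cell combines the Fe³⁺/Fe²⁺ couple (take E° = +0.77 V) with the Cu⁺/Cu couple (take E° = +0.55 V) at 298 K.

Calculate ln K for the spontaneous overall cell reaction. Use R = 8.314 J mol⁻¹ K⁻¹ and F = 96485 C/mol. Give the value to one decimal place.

Cathode: Fe³⁺/Fe²⁺; anode: Cu⁺/Cu. E°cell = (+0.77) − (+0.55) = +0.22 V, with n = 1.
ΔG° = −nFE° = −RT ln K, so ln K = nFE°/(RT) = (1)(96485)(+0.22) / ((8.314)(298)) = 8.568.

8.6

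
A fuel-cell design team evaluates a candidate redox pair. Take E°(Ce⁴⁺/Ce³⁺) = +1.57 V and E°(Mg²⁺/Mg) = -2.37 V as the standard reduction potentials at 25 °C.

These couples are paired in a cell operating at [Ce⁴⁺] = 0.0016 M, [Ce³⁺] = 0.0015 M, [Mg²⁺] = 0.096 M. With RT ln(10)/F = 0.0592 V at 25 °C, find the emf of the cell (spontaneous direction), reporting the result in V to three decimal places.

+3.972 V

Ce⁴⁺/Ce³⁺ is the cathode (higher E°), Mg²⁺/Mg the anode: E°cell = +1.57 − (-2.37) = +3.94 V, n = 2.
Overall: 2 Ce⁴⁺(aq) + Mg(s) → 2 Ce³⁺(aq) + Mg²⁺(aq)
Q = [Ce³⁺]^2·[Mg²⁺] / ([Ce⁴⁺]^2); log Q = -1.074.
E = E° − (0.0592/n) log Q = +3.94 − (0.0592/2)(-1.074) = +3.972 V.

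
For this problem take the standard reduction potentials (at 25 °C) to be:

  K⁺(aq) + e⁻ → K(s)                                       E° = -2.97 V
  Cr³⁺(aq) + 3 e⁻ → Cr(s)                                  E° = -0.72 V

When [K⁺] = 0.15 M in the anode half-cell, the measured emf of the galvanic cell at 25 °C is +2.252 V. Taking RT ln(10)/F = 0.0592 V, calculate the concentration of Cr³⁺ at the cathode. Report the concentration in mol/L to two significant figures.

0.0043 M

Cr³⁺/Cr is the cathode, K⁺/K the anode: E°cell = +2.25 V, n = 3.
Overall reaction: Cr³⁺(aq) + 3 K(s) → Cr(s) + 3 K⁺(aq); Q = [K⁺]^3/[Cr³⁺]^1.
From E = E° − (0.0592/n) log Q: log Q = (E° − E)·n/0.0592 = (+2.25 − (+2.252))·3/0.0592 = -0.1014.
So 1·log[Cr³⁺] = 3·log(0.15) − log Q = -2.4717 − (-0.1014) = -2.3703; [Cr³⁺] = 10^(-2.3703) ≈ 0.0043 M.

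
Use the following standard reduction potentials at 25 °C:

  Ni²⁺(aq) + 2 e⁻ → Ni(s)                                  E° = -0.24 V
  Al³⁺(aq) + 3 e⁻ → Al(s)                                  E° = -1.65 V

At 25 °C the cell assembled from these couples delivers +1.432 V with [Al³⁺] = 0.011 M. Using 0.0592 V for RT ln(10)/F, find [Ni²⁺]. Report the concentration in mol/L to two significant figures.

Ni²⁺/Ni is the cathode, Al³⁺/Al the anode: E°cell = +1.41 V, n = 6.
Overall reaction: 3 Ni²⁺(aq) + 2 Al(s) → 3 Ni(s) + 2 Al³⁺(aq); Q = [Al³⁺]^2/[Ni²⁺]^3.
From E = E° − (0.0592/n) log Q: log Q = (E° − E)·n/0.0592 = (+1.41 − (+1.432))·6/0.0592 = -2.2297.
So 3·log[Ni²⁺] = 2·log(0.011) − log Q = -3.9172 − (-2.2297) = -1.6875; log[Ni²⁺] = -1.6875 / 3 = -0.5625; [Ni²⁺] = 10^(-0.5625) ≈ 0.27 M.

0.27 M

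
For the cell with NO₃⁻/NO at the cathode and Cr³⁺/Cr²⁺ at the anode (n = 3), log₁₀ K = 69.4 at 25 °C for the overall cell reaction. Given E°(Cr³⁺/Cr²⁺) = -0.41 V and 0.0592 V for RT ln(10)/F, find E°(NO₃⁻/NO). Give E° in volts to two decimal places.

E°cell = (0.0592/n)·log K = (0.0592/3)(69.4) = +1.369 V.
Since NO₃⁻/NO is the cathode and Cr³⁺/Cr²⁺ the anode, E°cell = E°(NO₃⁻/NO) − E°(Cr³⁺/Cr²⁺).
So E°(NO₃⁻/NO) = E°cell + E°(Cr³⁺/Cr²⁺) = +1.369 + (-0.41) = +0.96 V.

+0.96 V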